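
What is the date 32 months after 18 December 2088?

Advancing 32 months from December 18, 2088.
month 12 + 32 = 44, which is month 8 of year 2091 → August 2091.
Day 18 is valid in August, giving August 18, 2091.

August 18, 2091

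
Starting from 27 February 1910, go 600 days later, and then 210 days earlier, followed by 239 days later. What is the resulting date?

November 18, 1911

Adding 600 days from February 27, 1910:
February has 28 days, so 28 − 27 = 1 day remains after February 27, 1910; 600 − 1 = 599 left.
March 1910 has 31 days: 599 − 31 = 568 left.
April 1910 has 30 days: 568 − 30 = 538 left.
May 1910 has 31 days: 538 − 31 = 507 left.
June 1910 has 30 days: 507 − 30 = 477 left.
July 1910 has 31 days: 477 − 31 = 446 left.
August 1910 has 31 days: 446 − 31 = 415 left.
September 1910 has 30 days: 415 − 30 = 385 left.
October 1910 has 31 days: 385 − 31 = 354 left.
November 1910 has 30 days: 354 − 30 = 324 left.
December 1910 has 31 days: 324 − 31 = 293 left.
January 1911 has 31 days: 293 − 31 = 262 left.
February 1911 has 28 days (1911 is not a leap year): 262 − 28 = 234 left.
March 1911 has 31 days: 234 − 31 = 203 left.
April 1911 has 30 days: 203 − 30 = 173 left.
May 1911 has 31 days: 173 − 31 = 142 left.
June 1911 has 30 days: 142 − 30 = 112 left.
July 1911 has 31 days: 112 − 31 = 81 left.
August 1911 has 31 days: 81 − 31 = 50 left.
September 1911 has 30 days: 50 − 30 = 20 left.
20 days into October 1911 → October 20, 1911.
Subtracting 210 days from October 20, 1911:
Going back 20 days from October 20, 1911 reaches the end of the previous month; 210 − 20 = 190 left.
September 1911 has 30 days: 190 − 30 = 160 left.
August 1911 has 31 days: 160 − 31 = 129 left.
July 1911 has 31 days: 129 − 31 = 98 left.
June 1911 has 30 days: 98 − 30 = 68 left.
May 1911 has 31 days: 68 − 31 = 37 left.
April 1911 has 30 days: 37 − 30 = 7 left.
March 1911 has 31 days; 31 − 7 = 24 → March 24, 1911.
Adding 239 days from March 24, 1911:
March has 31 days, so 31 − 24 = 7 days remain after March 24, 1911; 239 − 7 = 232 left.
April 1911 has 30 days: 232 − 30 = 202 left.
May 1911 has 31 days: 202 − 31 = 171 left.
June 1911 has 30 days: 171 − 30 = 141 left.
July 1911 has 31 days: 141 − 31 = 110 left.
August 1911 has 31 days: 110 − 31 = 79 left.
September 1911 has 30 days: 79 − 30 = 49 left.
October 1911 has 31 days: 49 − 31 = 18 left.
18 days into November 1911 → November 18, 1911.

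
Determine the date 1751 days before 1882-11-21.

February 4, 1878

Counting back 1751 days from November 21, 1882.
Going back 21 days from November 21, 1882 reaches the end of the previous month; 1751 − 21 = 1730 left.
October 1882 has 31 days: 1730 − 31 = 1699 left.
September 1882 has 30 days: 1699 − 30 = 1669 left.
August 1882 has 31 days: 1669 − 31 = 1638 left.
July 1882 has 31 days: 1638 − 31 = 1607 left.
June 1882 has 30 days: 1607 − 30 = 1577 left.
May 1882 has 31 days: 1577 − 31 = 1546 left.
April 1882 has 30 days: 1546 − 30 = 1516 left.
March 1882 has 31 days: 1516 − 31 = 1485 left.
February 1882 has 28 days (1882 is not a leap year): 1485 − 28 = 1457 left.
January 1882 has 31 days: 1457 − 31 = 1426 left.
December 1881 has 31 days: 1426 − 31 = 1395 left.
November 1881 has 30 days: 1395 − 30 = 1365 left.
October 1881 has 31 days: 1365 − 31 = 1334 left.
September 1881 has 30 days: 1334 − 30 = 1304 left.
August 1881 has 31 days: 1304 − 31 = 1273 left.
July 1881 has 31 days: 1273 − 31 = 1242 left.
June 1881 has 30 days: 1242 − 30 = 1212 left.
May 1881 has 31 days: 1212 − 31 = 1181 left.
April 1881 has 30 days: 1181 − 30 = 1151 left.
March 1881 has 31 days: 1151 − 31 = 1120 left.
February 1881 has 28 days (1881 is not a leap year): 1120 − 28 = 1092 left.
January 1881 has 31 days: 1092 − 31 = 1061 left.
December 1880 has 31 days: 1061 − 31 = 1030 left.
November 1880 has 30 days: 1030 − 30 = 1000 left.
October 1880 has 31 days: 1000 − 31 = 969 left.
September 1880 has 30 days: 969 − 30 = 939 left.
August 1880 has 31 days: 939 − 31 = 908 left.
July 1880 has 31 days: 908 − 31 = 877 left.
June 1880 has 30 days: 877 − 30 = 847 left.
May 1880 has 31 days: 847 − 31 = 816 left.
April 1880 has 30 days: 816 − 30 = 786 left.
March 1880 has 31 days: 786 − 31 = 755 left.
February 1880 has 29 days (1880 is a leap year): 755 − 29 = 726 left.
January 1880 has 31 days: 726 − 31 = 695 left.
December 1879 has 31 days: 695 − 31 = 664 left.
November 1879 has 30 days: 664 − 30 = 634 left.
October 1879 has 31 days: 634 − 31 = 603 left.
September 1879 has 30 days: 603 − 30 = 573 left.
August 1879 has 31 days: 573 − 31 = 542 left.
July 1879 has 31 days: 542 − 31 = 511 left.
June 1879 has 30 days: 511 − 30 = 481 left.
May 1879 has 31 days: 481 − 31 = 450 left.
April 1879 has 30 days: 450 − 30 = 420 left.
March 1879 has 31 days: 420 − 31 = 389 left.
February 1879 has 28 days (1879 is not a leap year): 389 − 28 = 361 left.
January 1879 has 31 days: 361 − 31 = 330 left.
December 1878 has 31 days: 330 − 31 = 299 left.
November 1878 has 30 days: 299 − 30 = 269 left.
October 1878 has 31 days: 269 − 31 = 238 left.
September 1878 has 30 days: 238 − 30 = 208 left.
August 1878 has 31 days: 208 − 31 = 177 left.
July 1878 has 31 days: 177 − 31 = 146 left.
June 1878 has 30 days: 146 − 30 = 116 left.
May 1878 has 31 days: 116 − 31 = 85 left.
April 1878 has 30 days: 85 − 30 = 55 left.
March 1878 has 31 days: 55 − 31 = 24 left.
February 1878 has 28 days; 28 − 24 = 4 → February 4, 1878.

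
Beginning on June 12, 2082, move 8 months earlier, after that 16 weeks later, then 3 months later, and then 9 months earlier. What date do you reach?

August 1, 2081

Counting back 8 months from June 12, 2082:
month 6 − 8 = -2, which is month 10 of year 2081 → October 2081.
Day 12 is valid in October, giving October 12, 2081.
Advancing 16 weeks (= 112 days) from October 12, 2081:
October has 31 days, so 31 − 12 = 19 days remain after October 12, 2081; 112 − 19 = 93 left.
November 2081 has 30 days: 93 − 30 = 63 left.
December 2081 has 31 days: 63 − 31 = 32 left.
January 2082 has 31 days: 32 − 31 = 1 left.
1 day into February 2082 → February 1, 2082.
Counting forward 3 months from February 1, 2082:
month 2 + 3 = 5 → May 2082.
Day 1 is valid in May, giving May 1, 2082.
Going back 9 months from May 1, 2082:
month 5 − 9 = -4, which is month 8 of year 2081 → August 2081.
Day 1 is valid in August, giving August 1, 2081.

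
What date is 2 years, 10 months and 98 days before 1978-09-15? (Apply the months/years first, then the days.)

Subtracting 2 years, 10 months and 98 days from September 15, 1978: first the month/year part, then the days.
-2 years → 1976; month 9 − 10 = -1, which is month 11 of year 1975 → November 1975.
Day 15 is valid in November, giving November 15, 1975.
Now subtract 98 days from November 15, 1975.
Going back 15 days from November 15, 1975 reaches the end of the previous month; 98 − 15 = 83 left.
October 1975 has 31 days: 83 − 31 = 52 left.
September 1975 has 30 days: 52 − 30 = 22 left.
August 1975 has 31 days; 31 − 22 = 9 → August 9, 1975.

August 9, 1975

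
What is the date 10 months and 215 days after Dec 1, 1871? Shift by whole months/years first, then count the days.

May 4, 1873

Adding 10 months and 215 days from December 1, 1871: first the month/year part, then the days.
month 12 + 10 = 22, which is month 10 of year 1872 → October 1872.
Day 1 is valid in October, giving October 1, 1872.
Now add 215 days from October 1, 1872.
October has 31 days, so 31 − 1 = 30 days remain after October 1, 1872; 215 − 30 = 185 left.
November 1872 has 30 days: 185 − 30 = 155 left.
December 1872 has 31 days: 155 − 31 = 124 left.
January 1873 has 31 days: 124 − 31 = 93 left.
February 1873 has 28 days (1873 is not a leap year): 93 − 28 = 65 left.
March 1873 has 31 days: 65 − 31 = 34 left.
April 1873 has 30 days: 34 − 30 = 4 left.
4 days into May 1873 → May 4, 1873.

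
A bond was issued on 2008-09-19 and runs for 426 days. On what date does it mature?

Counting forward 426 days from September 19, 2008.
September has 30 days, so 30 − 19 = 11 days remain after September 19, 2008; 426 − 11 = 415 left.
October 2008 has 31 days: 415 − 31 = 384 left.
November 2008 has 30 days: 384 − 30 = 354 left.
December 2008 has 31 days: 354 − 31 = 323 left.
January 2009 has 31 days: 323 − 31 = 292 left.
February 2009 has 28 days (2009 is not a leap year): 292 − 28 = 264 left.
March 2009 has 31 days: 264 − 31 = 233 left.
April 2009 has 30 days: 233 − 30 = 203 left.
May 2009 has 31 days: 203 − 31 = 172 left.
June 2009 has 30 days: 172 − 30 = 142 left.
July 2009 has 31 days: 142 − 31 = 111 left.
August 2009 has 31 days: 111 − 31 = 80 left.
September 2009 has 30 days: 80 − 30 = 50 left.
October 2009 has 31 days: 50 − 31 = 19 left.
19 days into November 2009 → November 19, 2009.

November 19, 2009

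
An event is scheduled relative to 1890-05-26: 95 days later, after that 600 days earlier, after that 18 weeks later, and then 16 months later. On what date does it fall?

Counting forward 95 days from May 26, 1890:
May has 31 days, so 31 − 26 = 5 days remain after May 26, 1890; 95 − 5 = 90 left.
June 1890 has 30 days: 90 − 30 = 60 left.
July 1890 has 31 days: 60 − 31 = 29 left.
29 days into August 1890 → August 29, 1890.
Going back 600 days from August 29, 1890:
Going back 29 days from August 29, 1890 reaches the end of the previous month; 600 − 29 = 571 left.
July 1890 has 31 days: 571 − 31 = 540 left.
June 1890 has 30 days: 540 − 30 = 510 left.
May 1890 has 31 days: 510 − 31 = 479 left.
April 1890 has 30 days: 479 − 30 = 449 left.
March 1890 has 31 days: 449 − 31 = 418 left.
February 1890 has 28 days (1890 is not a leap year): 418 − 28 = 390 left.
January 1890 has 31 days: 390 − 31 = 359 left.
December 1889 has 31 days: 359 − 31 = 328 left.
November 1889 has 30 days: 328 − 30 = 298 left.
October 1889 has 31 days: 298 − 31 = 267 left.
September 1889 has 30 days: 267 − 30 = 237 left.
August 1889 has 31 days: 237 − 31 = 206 left.
July 1889 has 31 days: 206 − 31 = 175 left.
June 1889 has 30 days: 175 − 30 = 145 left.
May 1889 has 31 days: 145 − 31 = 114 left.
April 1889 has 30 days: 114 − 30 = 84 left.
March 1889 has 31 days: 84 − 31 = 53 left.
February 1889 has 28 days (1889 is not a leap year): 53 − 28 = 25 left.
January 1889 has 31 days; 31 − 25 = 6 → January 6, 1889.
Adding 18 weeks (= 126 days) from January 6, 1889:
January has 31 days, so 31 − 6 = 25 days remain after January 6, 1889; 126 − 25 = 101 left.
February 1889 has 28 days (1889 is not a leap year): 101 − 28 = 73 left.
March 1889 has 31 days: 73 − 31 = 42 left.
April 1889 has 30 days: 42 − 30 = 12 left.
12 days into May 1889 → May 12, 1889.
Adding 16 months from May 12, 1889:
month 5 + 16 = 21, which is month 9 of year 1890 → September 1890.
Day 12 is valid in September, giving September 12, 1890.

September 12, 1890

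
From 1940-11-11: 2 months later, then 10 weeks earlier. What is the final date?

November 2, 1940

Advancing 2 months from November 11, 1940:
month 11 + 2 = 13, which is month 1 of year 1941 → January 1941.
Day 11 is valid in January, giving January 11, 1941.
Going back 10 weeks (= 70 days) from January 11, 1941:
Going back 11 days from January 11, 1941 reaches the end of the previous month; 70 − 11 = 59 left.
December 1940 has 31 days: 59 − 31 = 28 left.
November 1940 has 30 days; 30 − 28 = 2 → November 2, 1940.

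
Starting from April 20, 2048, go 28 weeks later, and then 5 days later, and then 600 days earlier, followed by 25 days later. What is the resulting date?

Advancing 28 weeks (= 196 days) from April 20, 2048:
April has 30 days, so 30 − 20 = 10 days remain after April 20, 2048; 196 − 10 = 186 left.
May 2048 has 31 days: 186 − 31 = 155 left.
June 2048 has 30 days: 155 − 30 = 125 left.
July 2048 has 31 days: 125 − 31 = 94 left.
August 2048 has 31 days: 94 − 31 = 63 left.
September 2048 has 30 days: 63 − 30 = 33 left.
October 2048 has 31 days: 33 − 31 = 2 left.
2 days into November 2048 → November 2, 2048.
Advancing 5 days from November 2, 2048:
November has 30 days; 2 + 5 = 7, still in November.
Subtracting 600 days from November 7, 2048:
Going back 7 days from November 7, 2048 reaches the end of the previous month; 600 − 7 = 593 left.
October 2048 has 31 days: 593 − 31 = 562 left.
September 2048 has 30 days: 562 − 30 = 532 left.
August 2048 has 31 days: 532 − 31 = 501 left.
July 2048 has 31 days: 501 − 31 = 470 left.
June 2048 has 30 days: 470 − 30 = 440 left.
May 2048 has 31 days: 440 − 31 = 409 left.
April 2048 has 30 days: 409 − 30 = 379 left.
March 2048 has 31 days: 379 − 31 = 348 left.
February 2048 has 29 days (2048 is a leap year): 348 − 29 = 319 left.
January 2048 has 31 days: 319 − 31 = 288 left.
December 2047 has 31 days: 288 − 31 = 257 left.
November 2047 has 30 days: 257 − 30 = 227 left.
October 2047 has 31 days: 227 − 31 = 196 left.
September 2047 has 30 days: 196 − 30 = 166 left.
August 2047 has 31 days: 166 − 31 = 135 left.
July 2047 has 31 days: 135 − 31 = 104 left.
June 2047 has 30 days: 104 − 30 = 74 left.
May 2047 has 31 days: 74 − 31 = 43 left.
April 2047 has 30 days: 43 − 30 = 13 left.
March 2047 has 31 days; 31 − 13 = 18 → March 18, 2047.
Adding 25 days from March 18, 2047:
March has 31 days, so 31 − 18 = 13 days remain after March 18, 2047; 25 − 13 = 12 left.
12 days into April 2047 → April 12, 2047.

April 12, 2047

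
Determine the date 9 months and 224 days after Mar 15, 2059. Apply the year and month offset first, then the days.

Adding 9 months and 224 days from March 15, 2059: first the month/year part, then the days.
month 3 + 9 = 12 → December 2059.
Day 15 is valid in December, giving December 15, 2059.
Now add 224 days from December 15, 2059.
December has 31 days, so 31 − 15 = 16 days remain after December 15, 2059; 224 − 16 = 208 left.
January 2060 has 31 days: 208 − 31 = 177 left.
February 2060 has 29 days (2060 is a leap year): 177 − 29 = 148 left.
March 2060 has 31 days: 148 − 31 = 117 left.
April 2060 has 30 days: 117 − 30 = 87 left.
May 2060 has 31 days: 87 − 31 = 56 left.
June 2060 has 30 days: 56 − 30 = 26 left.
26 days into July 2060 → July 26, 2060.

July 26, 2060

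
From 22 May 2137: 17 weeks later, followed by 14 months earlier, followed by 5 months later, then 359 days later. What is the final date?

Adding 17 weeks (= 119 days) from May 22, 2137:
May has 31 days, so 31 − 22 = 9 days remain after May 22, 2137; 119 − 9 = 110 left.
June 2137 has 30 days: 110 − 30 = 80 left.
July 2137 has 31 days: 80 − 31 = 49 left.
August 2137 has 31 days: 49 − 31 = 18 left.
18 days into September 2137 → September 18, 2137.
Counting back 14 months from September 18, 2137:
month 9 − 14 = -5, which is month 7 of year 2136 → July 2136.
Day 18 is valid in July, giving July 18, 2136.
Counting forward 5 months from July 18, 2136:
month 7 + 5 = 12 → December 2136.
Day 18 is valid in December, giving December 18, 2136.
Adding 359 days from December 18, 2136:
December has 31 days, so 31 − 18 = 13 days remain after December 18, 2136; 359 − 13 = 346 left.
January 2137 has 31 days: 346 − 31 = 315 left.
February 2137 has 28 days (2137 is not a leap year): 315 − 28 = 287 left.
March 2137 has 31 days: 287 − 31 = 256 left.
April 2137 has 30 days: 256 − 30 = 226 left.
May 2137 has 31 days: 226 − 31 = 195 left.
June 2137 has 30 days: 195 − 30 = 165 left.
July 2137 has 31 days: 165 − 31 = 134 left.
August 2137 has 31 days: 134 − 31 = 103 left.
September 2137 has 30 days: 103 − 30 = 73 left.
October 2137 has 31 days: 73 − 31 = 42 left.
November 2137 has 30 days: 42 − 30 = 12 left.
12 days into December 2137 → December 12, 2137.

December 12, 2137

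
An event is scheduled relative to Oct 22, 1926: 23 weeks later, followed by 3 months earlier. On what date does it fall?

Adding 23 weeks (= 161 days) from October 22, 1926:
October has 31 days, so 31 − 22 = 9 days remain after October 22, 1926; 161 − 9 = 152 left.
November 1926 has 30 days: 152 − 30 = 122 left.
December 1926 has 31 days: 122 − 31 = 91 left.
January 1927 has 31 days: 91 − 31 = 60 left.
February 1927 has 28 days (1927 is not a leap year): 60 − 28 = 32 left.
March 1927 has 31 days: 32 − 31 = 1 left.
1 day into April 1927 → April 1, 1927.
Going back 3 months from April 1, 1927:
month 4 − 3 = 1 → January 1927.
Day 1 is valid in January, giving January 1, 1927.

January 1, 1927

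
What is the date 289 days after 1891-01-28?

November 13, 1891

Adding 289 days from January 28, 1891.
January has 31 days, so 31 − 28 = 3 days remain after January 28, 1891; 289 − 3 = 286 left.
February 1891 has 28 days (1891 is not a leap year): 286 − 28 = 258 left.
March 1891 has 31 days: 258 − 31 = 227 left.
April 1891 has 30 days: 227 − 30 = 197 left.
May 1891 has 31 days: 197 − 31 = 166 left.
June 1891 has 30 days: 166 − 30 = 136 left.
July 1891 has 31 days: 136 − 31 = 105 left.
August 1891 has 31 days: 105 − 31 = 74 left.
September 1891 has 30 days: 74 − 30 = 44 left.
October 1891 has 31 days: 44 − 31 = 13 left.
13 days into November 1891 → November 13, 1891.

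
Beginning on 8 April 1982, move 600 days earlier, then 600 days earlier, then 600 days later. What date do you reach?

August 16, 1980

Counting back 600 days from April 8, 1982:
Going back 8 days from April 8, 1982 reaches the end of the previous month; 600 − 8 = 592 left.
March 1982 has 31 days: 592 − 31 = 561 left.
February 1982 has 28 days (1982 is not a leap year): 561 − 28 = 533 left.
January 1982 has 31 days: 533 − 31 = 502 left.
December 1981 has 31 days: 502 − 31 = 471 left.
November 1981 has 30 days: 471 − 30 = 441 left.
October 1981 has 31 days: 441 − 31 = 410 left.
September 1981 has 30 days: 410 − 30 = 380 left.
August 1981 has 31 days: 380 − 31 = 349 left.
July 1981 has 31 days: 349 − 31 = 318 left.
June 1981 has 30 days: 318 − 30 = 288 left.
May 1981 has 31 days: 288 − 31 = 257 left.
April 1981 has 30 days: 257 − 30 = 227 left.
March 1981 has 31 days: 227 − 31 = 196 left.
February 1981 has 28 days (1981 is not a leap year): 196 − 28 = 168 left.
January 1981 has 31 days: 168 − 31 = 137 left.
December 1980 has 31 days: 137 − 31 = 106 left.
November 1980 has 30 days: 106 − 30 = 76 left.
October 1980 has 31 days: 76 − 31 = 45 left.
September 1980 has 30 days: 45 − 30 = 15 left.
August 1980 has 31 days; 31 − 15 = 16 → August 16, 1980.
Subtracting 600 days from August 16, 1980:
Going back 16 days from August 16, 1980 reaches the end of the previous month; 600 − 16 = 584 left.
July 1980 has 31 days: 584 − 31 = 553 left.
June 1980 has 30 days: 553 − 30 = 523 left.
May 1980 has 31 days: 523 − 31 = 492 left.
April 1980 has 30 days: 492 − 30 = 462 left.
March 1980 has 31 days: 462 − 31 = 431 left.
February 1980 has 29 days (1980 is a leap year): 431 − 29 = 402 left.
January 1980 has 31 days: 402 − 31 = 371 left.
December 1979 has 31 days: 371 − 31 = 340 left.
November 1979 has 30 days: 340 − 30 = 310 left.
October 1979 has 31 days: 310 − 31 = 279 left.
September 1979 has 30 days: 279 − 30 = 249 left.
August 1979 has 31 days: 249 − 31 = 218 left.
July 1979 has 31 days: 218 − 31 = 187 left.
June 1979 has 30 days: 187 − 30 = 157 left.
May 1979 has 31 days: 157 − 31 = 126 left.
April 1979 has 30 days: 126 − 30 = 96 left.
March 1979 has 31 days: 96 − 31 = 65 left.
February 1979 has 28 days (1979 is not a leap year): 65 − 28 = 37 left.
January 1979 has 31 days: 37 − 31 = 6 left.
December 1978 has 31 days; 31 − 6 = 25 → December 25, 1978.
Adding 600 days from December 25, 1978:
December has 31 days, so 31 − 25 = 6 days remain after December 25, 1978; 600 − 6 = 594 left.
January 1979 has 31 days: 594 − 31 = 563 left.
February 1979 has 28 days (1979 is not a leap year): 563 − 28 = 535 left.
March 1979 has 31 days: 535 − 31 = 504 left.
April 1979 has 30 days: 504 − 30 = 474 left.
May 1979 has 31 days: 474 − 31 = 443 left.
June 1979 has 30 days: 443 − 30 = 413 left.
July 1979 has 31 days: 413 − 31 = 382 left.
August 1979 has 31 days: 382 − 31 = 351 left.
September 1979 has 30 days: 351 − 30 = 321 left.
October 1979 has 31 days: 321 − 31 = 290 left.
November 1979 has 30 days: 290 − 30 = 260 left.
December 1979 has 31 days: 260 − 31 = 229 left.
January 1980 has 31 days: 229 − 31 = 198 left.
February 1980 has 29 days (1980 is a leap year): 198 − 29 = 169 left.
March 1980 has 31 days: 169 − 31 = 138 left.
April 1980 has 30 days: 138 − 30 = 108 left.
May 1980 has 31 days: 108 − 31 = 77 left.
June 1980 has 30 days: 77 − 30 = 47 left.
July 1980 has 31 days: 47 − 31 = 16 left.
16 days into August 1980 → August 16, 1980.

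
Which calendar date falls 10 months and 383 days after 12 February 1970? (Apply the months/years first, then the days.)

Adding 10 months and 383 days from February 12, 1970: first the month/year part, then the days.
month 2 + 10 = 12 → December 1970.
Day 12 is valid in December, giving December 12, 1970.
Now add 383 days from December 12, 1970.
December has 31 days, so 31 − 12 = 19 days remain after December 12, 1970; 383 − 19 = 364 left.
January 1971 has 31 days: 364 − 31 = 333 left.
February 1971 has 28 days (1971 is not a leap year): 333 − 28 = 305 left.
March 1971 has 31 days: 305 − 31 = 274 left.
April 1971 has 30 days: 274 − 30 = 244 left.
May 1971 has 31 days: 244 − 31 = 213 left.
June 1971 has 30 days: 213 − 30 = 183 left.
July 1971 has 31 days: 183 − 31 = 152 left.
August 1971 has 31 days: 152 − 31 = 121 left.
September 1971 has 30 days: 121 − 30 = 91 left.
October 1971 has 31 days: 91 − 31 = 60 left.
November 1971 has 30 days: 60 − 30 = 30 left.
30 days into December 1971 → December 30, 1971.

December 30, 1971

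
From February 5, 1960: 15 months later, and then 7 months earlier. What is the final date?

October 5, 1960

Advancing 15 months from February 5, 1960:
month 2 + 15 = 17, which is month 5 of year 1961 → May 1961.
Day 5 is valid in May, giving May 5, 1961.
Subtracting 7 months from May 5, 1961:
month 5 − 7 = -2, which is month 10 of year 1960 → October 1960.
Day 5 is valid in October, giving October 5, 1960.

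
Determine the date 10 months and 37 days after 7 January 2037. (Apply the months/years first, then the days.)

Advancing 10 months and 37 days from January 7, 2037: first the month/year part, then the days.
month 1 + 10 = 11 → November 2037.
Day 7 is valid in November, giving November 7, 2037.
Now add 37 days from November 7, 2037.
November has 30 days, so 30 − 7 = 23 days remain after November 7, 2037; 37 − 23 = 14 left.
14 days into December 2037 → December 14, 2037.

December 14, 2037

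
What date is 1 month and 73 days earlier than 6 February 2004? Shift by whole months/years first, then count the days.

October 25, 2003

Going back 1 month and 73 days from February 6, 2004: first the month/year part, then the days.
month 2 − 1 = 1 → January 2004.
Day 6 is valid in January, giving January 6, 2004.
Now subtract 73 days from January 6, 2004.
Going back 6 days from January 6, 2004 reaches the end of the previous month; 73 − 6 = 67 left.
December 2003 has 31 days: 67 − 31 = 36 left.
November 2003 has 30 days: 36 − 30 = 6 left.
October 2003 has 31 days; 31 − 6 = 25 → October 25, 2003.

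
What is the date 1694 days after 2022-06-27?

February 15, 2027

Adding 1694 days from June 27, 2022.
June has 30 days, so 30 − 27 = 3 days remain after June 27, 2022; 1694 − 3 = 1691 left.
July 2022 has 31 days: 1691 − 31 = 1660 left.
August 2022 has 31 days: 1660 − 31 = 1629 left.
September 2022 has 30 days: 1629 − 30 = 1599 left.
October 2022 has 31 days: 1599 − 31 = 1568 left.
November 2022 has 30 days: 1568 − 30 = 1538 left.
December 2022 has 31 days: 1538 − 31 = 1507 left.
January 2023 has 31 days: 1507 − 31 = 1476 left.
February 2023 has 28 days (2023 is not a leap year): 1476 − 28 = 1448 left.
March 2023 has 31 days: 1448 − 31 = 1417 left.
April 2023 has 30 days: 1417 − 30 = 1387 left.
May 2023 has 31 days: 1387 − 31 = 1356 left.
June 2023 has 30 days: 1356 − 30 = 1326 left.
July 2023 has 31 days: 1326 − 31 = 1295 left.
August 2023 has 31 days: 1295 − 31 = 1264 left.
September 2023 has 30 days: 1264 − 30 = 1234 left.
October 2023 has 31 days: 1234 − 31 = 1203 left.
November 2023 has 30 days: 1203 − 30 = 1173 left.
December 2023 has 31 days: 1173 − 31 = 1142 left.
January 2024 has 31 days: 1142 − 31 = 1111 left.
February 2024 has 29 days (2024 is a leap year): 1111 − 29 = 1082 left.
March 2024 has 31 days: 1082 − 31 = 1051 left.
April 2024 has 30 days: 1051 − 30 = 1021 left.
May 2024 has 31 days: 1021 − 31 = 990 left.
June 2024 has 30 days: 990 − 30 = 960 left.
July 2024 has 31 days: 960 − 31 = 929 left.
August 2024 has 31 days: 929 − 31 = 898 left.
September 2024 has 30 days: 898 − 30 = 868 left.
October 2024 has 31 days: 868 − 31 = 837 left.
November 2024 has 30 days: 837 − 30 = 807 left.
December 2024 has 31 days: 807 − 31 = 776 left.
January 2025 has 31 days: 776 − 31 = 745 left.
February 2025 has 28 days (2025 is not a leap year): 745 − 28 = 717 left.
March 2025 has 31 days: 717 − 31 = 686 left.
April 2025 has 30 days: 686 − 30 = 656 left.
May 2025 has 31 days: 656 − 31 = 625 left.
June 2025 has 30 days: 625 − 30 = 595 left.
July 2025 has 31 days: 595 − 31 = 564 left.
August 2025 has 31 days: 564 − 31 = 533 left.
September 2025 has 30 days: 533 − 30 = 503 left.
October 2025 has 31 days: 503 − 31 = 472 left.
November 2025 has 30 days: 472 − 30 = 442 left.
December 2025 has 31 days: 442 − 31 = 411 left.
January 2026 has 31 days: 411 − 31 = 380 left.
February 2026 has 28 days (2026 is not a leap year): 380 − 28 = 352 left.
March 2026 has 31 days: 352 − 31 = 321 left.
April 2026 has 30 days: 321 − 30 = 291 left.
May 2026 has 31 days: 291 − 31 = 260 left.
June 2026 has 30 days: 260 − 30 = 230 left.
July 2026 has 31 days: 230 − 31 = 199 left.
August 2026 has 31 days: 199 − 31 = 168 left.
September 2026 has 30 days: 168 − 30 = 138 left.
October 2026 has 31 days: 138 − 31 = 107 left.
November 2026 has 30 days: 107 − 30 = 77 left.
December 2026 has 31 days: 77 − 31 = 46 left.
January 2027 has 31 days: 46 − 31 = 15 left.
15 days into February 2027 → February 15, 2027.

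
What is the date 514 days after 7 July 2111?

Adding 514 days from July 7, 2111.
July has 31 days, so 31 − 7 = 24 days remain after July 7, 2111; 514 − 24 = 490 left.
August 2111 has 31 days: 490 − 31 = 459 left.
September 2111 has 30 days: 459 − 30 = 429 left.
October 2111 has 31 days: 429 − 31 = 398 left.
November 2111 has 30 days: 398 − 30 = 368 left.
December 2111 has 31 days: 368 − 31 = 337 left.
January 2112 has 31 days: 337 − 31 = 306 left.
February 2112 has 29 days (2112 is a leap year): 306 − 29 = 277 left.
March 2112 has 31 days: 277 − 31 = 246 left.
April 2112 has 30 days: 246 − 30 = 216 left.
May 2112 has 31 days: 216 − 31 = 185 left.
June 2112 has 30 days: 185 − 30 = 155 left.
July 2112 has 31 days: 155 − 31 = 124 left.
August 2112 has 31 days: 124 − 31 = 93 left.
September 2112 has 30 days: 93 − 30 = 63 left.
October 2112 has 31 days: 63 − 31 = 32 left.
November 2112 has 30 days: 32 − 30 = 2 left.
2 days into December 2112 → December 2, 2112.

December 2, 2112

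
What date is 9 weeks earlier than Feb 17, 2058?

December 16, 2057

Going back 9 weeks = 63 days from February 17, 2058.
Going back 17 days from February 17, 2058 reaches the end of the previous month; 63 − 17 = 46 left.
January 2058 has 31 days: 46 − 31 = 15 left.
December 2057 has 31 days; 31 − 15 = 16 → December 16, 2057.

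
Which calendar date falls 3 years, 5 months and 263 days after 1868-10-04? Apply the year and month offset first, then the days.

Advancing 3 years, 5 months and 263 days from October 4, 1868: first the month/year part, then the days.
+3 years → 1871; month 10 + 5 = 15, which is month 3 of year 1872 → March 1872.
Day 4 is valid in March, giving March 4, 1872.
Now add 263 days from March 4, 1872.
March has 31 days, so 31 − 4 = 27 days remain after March 4, 1872; 263 − 27 = 236 left.
April 1872 has 30 days: 236 − 30 = 206 left.
May 1872 has 31 days: 206 − 31 = 175 left.
June 1872 has 30 days: 175 − 30 = 145 left.
July 1872 has 31 days: 145 − 31 = 114 left.
August 1872 has 31 days: 114 − 31 = 83 left.
September 1872 has 30 days: 83 − 30 = 53 left.
October 1872 has 31 days: 53 − 31 = 22 left.
22 days into November 1872 → November 22, 1872.

November 22, 1872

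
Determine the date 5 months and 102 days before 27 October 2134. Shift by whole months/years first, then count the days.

February 14, 2134

Counting back 5 months and 102 days from October 27, 2134: first the month/year part, then the days.
month 10 − 5 = 5 → May 2134.
Day 27 is valid in May, giving May 27, 2134.
Now subtract 102 days from May 27, 2134.
Going back 27 days from May 27, 2134 reaches the end of the previous month; 102 − 27 = 75 left.
April 2134 has 30 days: 75 − 30 = 45 left.
March 2134 has 31 days: 45 − 31 = 14 left.
February 2134 has 28 days; 28 − 14 = 14 → February 14, 2134.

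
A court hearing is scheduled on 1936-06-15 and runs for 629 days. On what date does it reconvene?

Adding 629 days from June 15, 1936.
June has 30 days, so 30 − 15 = 15 days remain after June 15, 1936; 629 − 15 = 614 left.
July 1936 has 31 days: 614 − 31 = 583 left.
August 1936 has 31 days: 583 − 31 = 552 left.
September 1936 has 30 days: 552 − 30 = 522 left.
October 1936 has 31 days: 522 − 31 = 491 left.
November 1936 has 30 days: 491 − 30 = 461 left.
December 1936 has 31 days: 461 − 31 = 430 left.
January 1937 has 31 days: 430 − 31 = 399 left.
February 1937 has 28 days (1937 is not a leap year): 399 − 28 = 371 left.
March 1937 has 31 days: 371 − 31 = 340 left.
April 1937 has 30 days: 340 − 30 = 310 left.
May 1937 has 31 days: 310 − 31 = 279 left.
June 1937 has 30 days: 279 − 30 = 249 left.
July 1937 has 31 days: 249 − 31 = 218 left.
August 1937 has 31 days: 218 − 31 = 187 left.
September 1937 has 30 days: 187 − 30 = 157 left.
October 1937 has 31 days: 157 − 31 = 126 left.
November 1937 has 30 days: 126 − 30 = 96 left.
December 1937 has 31 days: 96 − 31 = 65 left.
January 1938 has 31 days: 65 − 31 = 34 left.
February 1938 has 28 days (1938 is not a leap year): 34 − 28 = 6 left.
6 days into March 1938 → March 6, 1938.

March 6, 1938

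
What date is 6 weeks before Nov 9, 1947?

September 28, 1947

Counting back 6 weeks = 42 days from November 9, 1947.
Going back 9 days from November 9, 1947 reaches the end of the previous month; 42 − 9 = 33 left.
October 1947 has 31 days: 33 − 31 = 2 left.
September 1947 has 30 days; 30 − 2 = 28 → September 28, 1947.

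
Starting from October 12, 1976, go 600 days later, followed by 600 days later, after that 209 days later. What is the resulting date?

Advancing 600 days from October 12, 1976:
October has 31 days, so 31 − 12 = 19 days remain after October 12, 1976; 600 − 19 = 581 left.
November 1976 has 30 days: 581 − 30 = 551 left.
December 1976 has 31 days: 551 − 31 = 520 left.
January 1977 has 31 days: 520 − 31 = 489 left.
February 1977 has 28 days (1977 is not a leap year): 489 − 28 = 461 left.
March 1977 has 31 days: 461 − 31 = 430 left.
April 1977 has 30 days: 430 − 30 = 400 left.
May 1977 has 31 days: 400 − 31 = 369 left.
June 1977 has 30 days: 369 − 30 = 339 left.
July 1977 has 31 days: 339 − 31 = 308 left.
August 1977 has 31 days: 308 − 31 = 277 left.
September 1977 has 30 days: 277 − 30 = 247 left.
October 1977 has 31 days: 247 − 31 = 216 left.
November 1977 has 30 days: 216 − 30 = 186 left.
December 1977 has 31 days: 186 − 31 = 155 left.
January 1978 has 31 days: 155 − 31 = 124 left.
February 1978 has 28 days (1978 is not a leap year): 124 − 28 = 96 left.
March 1978 has 31 days: 96 − 31 = 65 left.
April 1978 has 30 days: 65 − 30 = 35 left.
May 1978 has 31 days: 35 − 31 = 4 left.
4 days into June 1978 → June 4, 1978.
Counting forward 600 days from June 4, 1978:
June has 30 days, so 30 − 4 = 26 days remain after June 4, 1978; 600 − 26 = 574 left.
July 1978 has 31 days: 574 − 31 = 543 left.
August 1978 has 31 days: 543 − 31 = 512 left.
September 1978 has 30 days: 512 − 30 = 482 left.
October 1978 has 31 days: 482 − 31 = 451 left.
November 1978 has 30 days: 451 − 30 = 421 left.
December 1978 has 31 days: 421 − 31 = 390 left.
January 1979 has 31 days: 390 − 31 = 359 left.
February 1979 has 28 days (1979 is not a leap year): 359 − 28 = 331 left.
March 1979 has 31 days: 331 − 31 = 300 left.
April 1979 has 30 days: 300 − 30 = 270 left.
May 1979 has 31 days: 270 − 31 = 239 left.
June 1979 has 30 days: 239 − 30 = 209 left.
July 1979 has 31 days: 209 − 31 = 178 left.
August 1979 has 31 days: 178 − 31 = 147 left.
September 1979 has 30 days: 147 − 30 = 117 left.
October 1979 has 31 days: 117 − 31 = 86 left.
November 1979 has 30 days: 86 − 30 = 56 left.
December 1979 has 31 days: 56 − 31 = 25 left.
25 days into January 1980 → January 25, 1980.
Counting forward 209 days from January 25, 1980:
January has 31 days, so 31 − 25 = 6 days remain after January 25, 1980; 209 − 6 = 203 left.
February 1980 has 29 days (1980 is a leap year): 203 − 29 = 174 left.
March 1980 has 31 days: 174 − 31 = 143 left.
April 1980 has 30 days: 143 − 30 = 113 left.
May 1980 has 31 days: 113 − 31 = 82 left.
June 1980 has 30 days: 82 − 30 = 52 left.
July 1980 has 31 days: 52 − 31 = 21 left.
21 days into August 1980 → August 21, 1980.

August 21, 1980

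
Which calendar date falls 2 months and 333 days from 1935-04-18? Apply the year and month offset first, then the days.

Counting forward 2 months and 333 days from April 18, 1935: first the month/year part, then the days.
month 4 + 2 = 6 → June 1935.
Day 18 is valid in June, giving June 18, 1935.
Now add 333 days from June 18, 1935.
June has 30 days, so 30 − 18 = 12 days remain after June 18, 1935; 333 − 12 = 321 left.
July 1935 has 31 days: 321 − 31 = 290 left.
August 1935 has 31 days: 290 − 31 = 259 left.
September 1935 has 30 days: 259 − 30 = 229 left.
October 1935 has 31 days: 229 − 31 = 198 left.
November 1935 has 30 days: 198 − 30 = 168 left.
December 1935 has 31 days: 168 − 31 = 137 left.
January 1936 has 31 days: 137 − 31 = 106 left.
February 1936 has 29 days (1936 is a leap year): 106 − 29 = 77 left.
March 1936 has 31 days: 77 − 31 = 46 left.
April 1936 has 30 days: 46 − 30 = 16 left.
16 days into May 1936 → May 16, 1936.

May 16, 1936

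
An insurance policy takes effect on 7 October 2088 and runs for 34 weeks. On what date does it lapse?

June 2, 2089

Counting forward 34 weeks = 238 days from October 7, 2088.
October has 31 days, so 31 − 7 = 24 days remain after October 7, 2088; 238 − 24 = 214 left.
November 2088 has 30 days: 214 − 30 = 184 left.
December 2088 has 31 days: 184 − 31 = 153 left.
January 2089 has 31 days: 153 − 31 = 122 left.
February 2089 has 28 days (2089 is not a leap year): 122 − 28 = 94 left.
March 2089 has 31 days: 94 − 31 = 63 left.
April 2089 has 30 days: 63 − 30 = 33 left.
May 2089 has 31 days: 33 − 31 = 2 left.
2 days into June 2089 → June 2, 2089.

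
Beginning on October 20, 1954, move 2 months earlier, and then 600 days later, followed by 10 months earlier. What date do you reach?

Counting back 2 months from October 20, 1954:
month 10 − 2 = 8 → August 1954.
Day 20 is valid in August, giving August 20, 1954.
Counting forward 600 days from August 20, 1954:
August has 31 days, so 31 − 20 = 11 days remain after August 20, 1954; 600 − 11 = 589 left.
September 1954 has 30 days: 589 − 30 = 559 left.
October 1954 has 31 days: 559 − 31 = 528 left.
November 1954 has 30 days: 528 − 30 = 498 left.
December 1954 has 31 days: 498 − 31 = 467 left.
January 1955 has 31 days: 467 − 31 = 436 left.
February 1955 has 28 days (1955 is not a leap year): 436 − 28 = 408 left.
March 1955 has 31 days: 408 − 31 = 377 left.
April 1955 has 30 days: 377 − 30 = 347 left.
May 1955 has 31 days: 347 − 31 = 316 left.
June 1955 has 30 days: 316 − 30 = 286 left.
July 1955 has 31 days: 286 − 31 = 255 left.
August 1955 has 31 days: 255 − 31 = 224 left.
September 1955 has 30 days: 224 − 30 = 194 left.
October 1955 has 31 days: 194 − 31 = 163 left.
November 1955 has 30 days: 163 − 30 = 133 left.
December 1955 has 31 days: 133 − 31 = 102 left.
January 1956 has 31 days: 102 − 31 = 71 left.
February 1956 has 29 days (1956 is a leap year): 71 − 29 = 42 left.
March 1956 has 31 days: 42 − 31 = 11 left.
11 days into April 1956 → April 11, 1956.
Counting back 10 months from April 11, 1956:
month 4 − 10 = -6, which is month 6 of year 1955 → June 1955.
Day 11 is valid in June, giving June 11, 1955.

June 11, 1955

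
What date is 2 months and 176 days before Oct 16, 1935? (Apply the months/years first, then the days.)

February 21, 1935

Counting back 2 months and 176 days from October 16, 1935: first the month/year part, then the days.
month 10 − 2 = 8 → August 1935.
Day 16 is valid in August, giving August 16, 1935.
Now subtract 176 days from August 16, 1935.
Going back 16 days from August 16, 1935 reaches the end of the previous month; 176 − 16 = 160 left.
July 1935 has 31 days: 160 − 31 = 129 left.
June 1935 has 30 days: 129 − 30 = 99 left.
May 1935 has 31 days: 99 − 31 = 68 left.
April 1935 has 30 days: 68 − 30 = 38 left.
March 1935 has 31 days: 38 − 31 = 7 left.
February 1935 has 28 days; 28 − 7 = 21 → February 21, 1935.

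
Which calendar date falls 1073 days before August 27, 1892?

September 19, 1889

Subtracting 1073 days from August 27, 1892.
Going back 27 days from August 27, 1892 reaches the end of the previous month; 1073 − 27 = 1046 left.
July 1892 has 31 days: 1046 − 31 = 1015 left.
June 1892 has 30 days: 1015 − 30 = 985 left.
May 1892 has 31 days: 985 − 31 = 954 left.
April 1892 has 30 days: 954 − 30 = 924 left.
March 1892 has 31 days: 924 − 31 = 893 left.
February 1892 has 29 days (1892 is a leap year): 893 − 29 = 864 left.
January 1892 has 31 days: 864 − 31 = 833 left.
December 1891 has 31 days: 833 − 31 = 802 left.
November 1891 has 30 days: 802 − 30 = 772 left.
October 1891 has 31 days: 772 − 31 = 741 left.
September 1891 has 30 days: 741 − 30 = 711 left.
August 1891 has 31 days: 711 − 31 = 680 left.
July 1891 has 31 days: 680 − 31 = 649 left.
June 1891 has 30 days: 649 − 30 = 619 left.
May 1891 has 31 days: 619 − 31 = 588 left.
April 1891 has 30 days: 588 − 30 = 558 left.
March 1891 has 31 days: 558 − 31 = 527 left.
February 1891 has 28 days (1891 is not a leap year): 527 − 28 = 499 left.
January 1891 has 31 days: 499 − 31 = 468 left.
December 1890 has 31 days: 468 − 31 = 437 left.
November 1890 has 30 days: 437 − 30 = 407 left.
October 1890 has 31 days: 407 − 31 = 376 left.
September 1890 has 30 days: 376 − 30 = 346 left.
August 1890 has 31 days: 346 − 31 = 315 left.
July 1890 has 31 days: 315 − 31 = 284 left.
June 1890 has 30 days: 284 − 30 = 254 left.
May 1890 has 31 days: 254 − 31 = 223 left.
April 1890 has 30 days: 223 − 30 = 193 left.
March 1890 has 31 days: 193 − 31 = 162 left.
February 1890 has 28 days (1890 is not a leap year): 162 − 28 = 134 left.
January 1890 has 31 days: 134 − 31 = 103 left.
December 1889 has 31 days: 103 − 31 = 72 left.
November 1889 has 30 days: 72 − 30 = 42 left.
October 1889 has 31 days: 42 − 31 = 11 left.
September 1889 has 30 days; 30 − 11 = 19 → September 19, 1889.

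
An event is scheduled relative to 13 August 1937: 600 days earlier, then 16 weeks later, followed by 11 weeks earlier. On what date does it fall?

January 26, 1936

Subtracting 600 days from August 13, 1937:
Going back 13 days from August 13, 1937 reaches the end of the previous month; 600 − 13 = 587 left.
July 1937 has 31 days: 587 − 31 = 556 left.
June 1937 has 30 days: 556 − 30 = 526 left.
May 1937 has 31 days: 526 − 31 = 495 left.
April 1937 has 30 days: 495 − 30 = 465 left.
March 1937 has 31 days: 465 − 31 = 434 left.
February 1937 has 28 days (1937 is not a leap year): 434 − 28 = 406 left.
January 1937 has 31 days: 406 − 31 = 375 left.
December 1936 has 31 days: 375 − 31 = 344 left.
November 1936 has 30 days: 344 − 30 = 314 left.
October 1936 has 31 days: 314 − 31 = 283 left.
September 1936 has 30 days: 283 − 30 = 253 left.
August 1936 has 31 days: 253 − 31 = 222 left.
July 1936 has 31 days: 222 − 31 = 191 left.
June 1936 has 30 days: 191 − 30 = 161 left.
May 1936 has 31 days: 161 − 31 = 130 left.
April 1936 has 30 days: 130 − 30 = 100 left.
March 1936 has 31 days: 100 − 31 = 69 left.
February 1936 has 29 days (1936 is a leap year): 69 − 29 = 40 left.
January 1936 has 31 days: 40 − 31 = 9 left.
December 1935 has 31 days; 31 − 9 = 22 → December 22, 1935.
Counting forward 16 weeks (= 112 days) from December 22, 1935:
December has 31 days, so 31 − 22 = 9 days remain after December 22, 1935; 112 − 9 = 103 left.
January 1936 has 31 days: 103 − 31 = 72 left.
February 1936 has 29 days (1936 is a leap year): 72 − 29 = 43 left.
March 1936 has 31 days: 43 − 31 = 12 left.
12 days into April 1936 → April 12, 1936.
Going back 11 weeks (= 77 days) from April 12, 1936:
Going back 12 days from April 12, 1936 reaches the end of the previous month; 77 − 12 = 65 left.
March 1936 has 31 days: 65 − 31 = 34 left.
February 1936 has 29 days (1936 is a leap year): 34 − 29 = 5 left.
January 1936 has 31 days; 31 − 5 = 26 → January 26, 1936.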